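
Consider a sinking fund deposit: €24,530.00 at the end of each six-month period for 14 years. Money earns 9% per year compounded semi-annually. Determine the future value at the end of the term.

This is an ordinary annuity: 28 deposits of €24,530.00 at the end of each six-month period.
Periodic rate r = 0.09/2 per half-year; n is counted in half-years.
FV = PMT × [((1+r)^n − 1)/r] = 24,530 × [(1+r)^28 − 1] / r = €1,324,456.46

€1,324,456.46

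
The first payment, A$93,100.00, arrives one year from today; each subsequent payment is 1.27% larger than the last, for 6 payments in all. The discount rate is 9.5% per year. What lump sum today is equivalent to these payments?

Periodic rate r = 0.095 per year.
Growing ordinary annuity: PV = PMT₁ × [1 − ((1+g)/(1+r))^n] / (r − g) = 93,100 × [1 − ((1+0.0127)/(1+r))^6] / (r − 0.0127) = A$423,362.95.

A$423,362.95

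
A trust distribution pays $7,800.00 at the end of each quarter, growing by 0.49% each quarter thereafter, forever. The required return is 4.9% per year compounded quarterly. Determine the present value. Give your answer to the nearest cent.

$1,061,224.49

Periodic rate r = 0.049/4 per quarter.
Growing perpetuity (Gordon): PV = PMT₁ / (r − g) = 7,800 / (r − 0.0049) = $1,061,224.49.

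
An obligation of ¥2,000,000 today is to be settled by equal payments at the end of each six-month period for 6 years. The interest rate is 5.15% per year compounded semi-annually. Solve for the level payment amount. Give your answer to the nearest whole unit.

Level ordinary annuity; solve PV = PMT × [(1 − (1+r)^−n)/r] for PMT.
Periodic rate r = 0.0515/2 per half-year; n is counted in half-years.
With n = 12: PMT = 2,000,000 / ([(1 − (1+r)^−n)/r]) = ¥195,861

¥195,861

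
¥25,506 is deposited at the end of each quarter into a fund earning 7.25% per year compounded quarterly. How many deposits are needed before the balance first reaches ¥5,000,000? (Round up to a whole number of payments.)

Periodic rate r = 0.0725/4 per quarter; n is counted in quarters.
Ordinary annuity FV: 5,000,000 = 25,506 × [((1+r)^n − 1)/r].
(1+r)^n = 1 + 5,000,000 × r / 25,506, so n = ln(1 + 5,000,000·r/25,506) / ln(1+r) = 84.39.
Round up to a whole number of payments: n = 85.

85 payments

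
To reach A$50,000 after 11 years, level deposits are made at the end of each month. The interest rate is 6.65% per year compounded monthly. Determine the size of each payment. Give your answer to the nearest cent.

A$257.99

Level ordinary annuity; solve FV = PMT × [((1+r)^n − 1)/r] for PMT.
Periodic rate r = 0.0665/12 per month; n is counted in months.
With n = 132: PMT = 50,000 / ([((1+r)^n − 1)/r]) = A$257.99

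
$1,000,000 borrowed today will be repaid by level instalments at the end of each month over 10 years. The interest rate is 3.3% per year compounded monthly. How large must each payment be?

$9,795.17

Level ordinary annuity; solve PV = PMT × [(1 − (1+r)^−n)/r] for PMT.
Periodic rate r = 0.033/12 per month; n is counted in months.
With n = 120: PMT = 1,000,000 / ([(1 − (1+r)^−n)/r]) = $9,795.17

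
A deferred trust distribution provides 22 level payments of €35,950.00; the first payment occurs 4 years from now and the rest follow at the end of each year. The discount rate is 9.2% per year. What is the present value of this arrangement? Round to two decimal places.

€256,798.45

Ordinary annuity of 22 payments, first payment at period 4.
Periodic rate r = 0.092 per year.
The ordinary-annuity PV formula values the stream one period before the first payment (period 3); discount that back 3 periods:
PV₀ = 35,950 × [1 − (1+r)^−22] / r × (1+r)^−3 = €256,798.45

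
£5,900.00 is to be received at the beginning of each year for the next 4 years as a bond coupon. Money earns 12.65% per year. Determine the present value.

£19,914.01

This is an annuity due: 4 payments of £5,900.00 at the beginning of each year.
Periodic rate r = 0.1265 per year.
PV = PMT × [(1 − (1+r)^−n)/r] × (1+r) = 5,900 × [1 − (1+r)^−4] / r × (1+r) = £19,914.01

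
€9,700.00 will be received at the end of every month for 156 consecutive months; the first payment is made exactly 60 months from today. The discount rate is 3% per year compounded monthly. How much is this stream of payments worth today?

€1,080,278.68

Ordinary annuity of 156 payments, first payment at period 60.
Periodic rate r = 0.03/12 per month; n is counted in months.
The ordinary-annuity PV formula values the stream one period before the first payment (period 59); discount that back 59 periods:
PV₀ = 9,700 × [1 − (1+r)^−156] / r × (1+r)^−59 = €1,080,278.68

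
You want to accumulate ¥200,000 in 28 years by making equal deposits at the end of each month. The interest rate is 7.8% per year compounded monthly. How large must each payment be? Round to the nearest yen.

¥166

Level ordinary annuity; solve FV = PMT × [((1+r)^n − 1)/r] for PMT.
Periodic rate r = 0.078/12 per month; n is counted in months.
With n = 336: PMT = 200,000 / ([((1+r)^n − 1)/r]) = ¥166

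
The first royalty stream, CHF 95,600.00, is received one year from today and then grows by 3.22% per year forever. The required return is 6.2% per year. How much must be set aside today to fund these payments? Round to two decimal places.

Periodic rate r = 0.062 per year.
Growing perpetuity (Gordon): PV = PMT₁ / (r − g) = 95,600 / (r − 0.0322) = CHF 3,208,053.69.

CHF 3,208,053.69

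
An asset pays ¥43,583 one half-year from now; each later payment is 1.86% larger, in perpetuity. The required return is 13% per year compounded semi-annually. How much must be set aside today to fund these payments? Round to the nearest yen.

¥939,289

Periodic rate r = 0.13/2 per half-year.
Growing perpetuity (Gordon): PV = PMT₁ / (r − g) = 43,583 / (r − 0.0186) = ¥939,289.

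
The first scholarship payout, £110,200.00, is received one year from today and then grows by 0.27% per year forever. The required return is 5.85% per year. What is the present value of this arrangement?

Periodic rate r = 0.0585 per year.
Growing perpetuity (Gordon): PV = PMT₁ / (r − g) = 110,200 / (r − 0.0027) = £1,974,910.39.

£1,974,910.39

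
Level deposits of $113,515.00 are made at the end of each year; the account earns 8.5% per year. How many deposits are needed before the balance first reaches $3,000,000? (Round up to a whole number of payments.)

15 payments

Periodic rate r = 0.085 per year.
Ordinary annuity FV: 3,000,000 = 113,515 × [((1+r)^n − 1)/r].
(1+r)^n = 1 + 3,000,000 × r / 113,515, so n = ln(1 + 3,000,000·r/113,515) / ln(1+r) = 14.43.
Round up to a whole number of payments: n = 15.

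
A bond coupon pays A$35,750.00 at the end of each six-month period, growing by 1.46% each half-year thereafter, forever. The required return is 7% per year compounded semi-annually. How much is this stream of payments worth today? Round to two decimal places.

Periodic rate r = 0.07/2 per half-year.
Growing perpetuity (Gordon): PV = PMT₁ / (r − g) = 35,750 / (r − 0.0146) = A$1,752,450.98.

A$1,752,450.98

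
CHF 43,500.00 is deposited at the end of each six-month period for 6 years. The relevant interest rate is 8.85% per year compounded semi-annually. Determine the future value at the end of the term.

This is an ordinary annuity: 12 deposits of CHF 43,500.00 at the end of each six-month period.
Periodic rate r = 0.0885/2 per half-year; n is counted in half-years.
FV = PMT × [((1+r)^n − 1)/r] = 43,500 × [(1+r)^12 − 1] / r = CHF 669,785.25

CHF 669,785.25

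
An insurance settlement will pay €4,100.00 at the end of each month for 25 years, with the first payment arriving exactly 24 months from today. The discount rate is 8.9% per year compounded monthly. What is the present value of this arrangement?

Ordinary annuity of 300 payments, first payment at period 24.
Periodic rate r = 0.089/12 per month; n is counted in months.
The ordinary-annuity PV formula values the stream one period before the first payment (period 23); discount that back 23 periods:
PV₀ = 4,100 × [1 − (1+r)^−300] / r × (1+r)^−23 = €415,588.07

€415,588.07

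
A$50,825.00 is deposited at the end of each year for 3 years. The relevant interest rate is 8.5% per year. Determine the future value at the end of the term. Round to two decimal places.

This is an ordinary annuity: 3 deposits of A$50,825.00 at the end of each year.
Periodic rate r = 0.085 per year.
FV = PMT × [((1+r)^n − 1)/r] = 50,825 × [(1+r)^3 − 1] / r = A$165,802.59

A$165,802.59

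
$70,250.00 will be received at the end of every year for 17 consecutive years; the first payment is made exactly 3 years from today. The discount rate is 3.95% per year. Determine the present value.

Ordinary annuity of 17 payments, first payment at period 3.
Periodic rate r = 0.0395 per year.
The ordinary-annuity PV formula values the stream one period before the first payment (period 2); discount that back 2 periods:
PV₀ = 70,250 × [1 − (1+r)^−17] / r × (1+r)^−2 = $793,997.22

$793,997.22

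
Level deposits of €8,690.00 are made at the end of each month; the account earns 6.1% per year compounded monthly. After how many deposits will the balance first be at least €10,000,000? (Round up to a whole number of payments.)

380 payments

Periodic rate r = 0.061/12 per month; n is counted in months.
Ordinary annuity FV: 10,000,000 = 8,690 × [((1+r)^n − 1)/r].
(1+r)^n = 1 + 10,000,000 × r / 8,690, so n = ln(1 + 10,000,000·r/8,690) / ln(1+r) = 379.49.
Round up to a whole number of payments: n = 380.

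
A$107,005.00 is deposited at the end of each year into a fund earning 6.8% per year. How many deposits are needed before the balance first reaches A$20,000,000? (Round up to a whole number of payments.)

Periodic rate r = 0.068 per year.
Ordinary annuity FV: 20,000,000 = 107,005 × [((1+r)^n − 1)/r].
(1+r)^n = 1 + 20,000,000 × r / 107,005, so n = ln(1 + 20,000,000·r/107,005) / ln(1+r) = 39.80.
Round up to a whole number of payments: n = 40.

40 payments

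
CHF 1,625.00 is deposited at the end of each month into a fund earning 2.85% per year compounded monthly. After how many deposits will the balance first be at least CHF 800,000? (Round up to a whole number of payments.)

327 payments

Periodic rate r = 0.0285/12 per month; n is counted in months.
Ordinary annuity FV: 800,000 = 1,625 × [((1+r)^n − 1)/r].
(1+r)^n = 1 + 800,000 × r / 1,625, so n = ln(1 + 800,000·r/1,625) / ln(1+r) = 326.44.
Round up to a whole number of payments: n = 327.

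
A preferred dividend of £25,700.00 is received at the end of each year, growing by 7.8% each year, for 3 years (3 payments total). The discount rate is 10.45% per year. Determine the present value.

Periodic rate r = 0.1045 per year.
Growing ordinary annuity: PV = PMT₁ × [1 − ((1+g)/(1+r))^n] / (r − g) = 25,700 × [1 − ((1+0.078)/(1+r))^3] / (r − 0.078) = £68,143.91.

£68,143.91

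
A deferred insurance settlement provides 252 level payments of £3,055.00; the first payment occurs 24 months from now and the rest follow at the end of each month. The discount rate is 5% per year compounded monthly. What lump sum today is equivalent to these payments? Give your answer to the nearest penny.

Ordinary annuity of 252 payments, first payment at period 24.
Periodic rate r = 0.05/12 per month; n is counted in months.
The ordinary-annuity PV formula values the stream one period before the first payment (period 23); discount that back 23 periods:
PV₀ = 3,055 × [1 − (1+r)^−252] / r × (1+r)^−23 = £432,646.44

£432,646.44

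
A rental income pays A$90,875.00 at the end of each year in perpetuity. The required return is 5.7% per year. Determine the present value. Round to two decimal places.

A$1,594,298.25

Periodic rate r = 0.057 per year.
Level perpetuity: PV = PMT / r = 90,875 / (0.057) = A$1,594,298.25.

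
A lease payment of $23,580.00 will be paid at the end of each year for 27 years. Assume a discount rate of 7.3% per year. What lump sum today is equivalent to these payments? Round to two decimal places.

$274,815.76

This is an ordinary annuity: 27 payments of $23,580.00 at the end of each year.
Periodic rate r = 0.073 per year.
PV = PMT × [(1 − (1+r)^−n)/r] = 23,580 × [1 − (1+r)^−27] / r = $274,815.76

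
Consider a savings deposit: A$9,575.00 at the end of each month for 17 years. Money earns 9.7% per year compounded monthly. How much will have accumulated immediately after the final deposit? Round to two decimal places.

A$4,936,443.81

This is an ordinary annuity: 204 deposits of A$9,575.00 at the end of each month.
Periodic rate r = 0.097/12 per month; n is counted in months.
FV = PMT × [((1+r)^n − 1)/r] = 9,575 × [(1+r)^204 − 1] / r = A$4,936,443.81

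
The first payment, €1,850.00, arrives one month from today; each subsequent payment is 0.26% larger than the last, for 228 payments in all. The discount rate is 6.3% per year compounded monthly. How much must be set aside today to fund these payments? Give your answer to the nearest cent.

€315,684.16

Periodic rate r = 0.063/12 per month; n is counted in months.
Growing ordinary annuity: PV = PMT₁ × [1 − ((1+g)/(1+r))^n] / (r − g) = 1,850 × [1 − ((1+0.0026)/(1+r))^228] / (r − 0.0026) = €315,684.16.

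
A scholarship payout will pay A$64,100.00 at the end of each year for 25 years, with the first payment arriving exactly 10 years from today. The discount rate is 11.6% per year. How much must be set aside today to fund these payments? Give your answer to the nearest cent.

Ordinary annuity of 25 payments, first payment at period 10.
Periodic rate r = 0.116 per year.
The ordinary-annuity PV formula values the stream one period before the first payment (period 9); discount that back 9 periods:
PV₀ = 64,100 × [1 − (1+r)^−25] / r × (1+r)^−9 = A$192,551.21

A$192,551.21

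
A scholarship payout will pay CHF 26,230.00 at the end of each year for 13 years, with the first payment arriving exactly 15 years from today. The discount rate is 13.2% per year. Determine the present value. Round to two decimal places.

CHF 28,036.41

Ordinary annuity of 13 payments, first payment at period 15.
Periodic rate r = 0.132 per year.
The ordinary-annuity PV formula values the stream one period before the first payment (period 14); discount that back 14 periods:
PV₀ = 26,230 × [1 − (1+r)^−13] / r × (1+r)^−14 = CHF 28,036.41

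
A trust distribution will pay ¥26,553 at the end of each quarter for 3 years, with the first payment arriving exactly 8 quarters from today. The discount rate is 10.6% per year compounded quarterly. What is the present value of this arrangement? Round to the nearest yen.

¥224,759

Ordinary annuity of 12 payments, first payment at period 8.
Periodic rate r = 0.106/4 per quarter; n is counted in quarters.
The ordinary-annuity PV formula values the stream one period before the first payment (period 7); discount that back 7 periods:
PV₀ = 26,553 × [1 − (1+r)^−12] / r × (1+r)^−7 = ¥224,759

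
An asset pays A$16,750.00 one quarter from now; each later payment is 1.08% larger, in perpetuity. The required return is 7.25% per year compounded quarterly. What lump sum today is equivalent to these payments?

Periodic rate r = 0.0725/4 per quarter.
Growing perpetuity (Gordon): PV = PMT₁ / (r − g) = 16,750 / (r − 0.0108) = A$2,286,689.42.

A$2,286,689.42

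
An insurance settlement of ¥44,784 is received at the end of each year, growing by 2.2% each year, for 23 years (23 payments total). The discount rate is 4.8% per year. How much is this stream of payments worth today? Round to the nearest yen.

¥755,942

Periodic rate r = 0.048 per year.
Growing ordinary annuity: PV = PMT₁ × [1 − ((1+g)/(1+r))^n] / (r − g) = 44,784 × [1 − ((1+0.022)/(1+r))^23] / (r − 0.022) = ¥755,942.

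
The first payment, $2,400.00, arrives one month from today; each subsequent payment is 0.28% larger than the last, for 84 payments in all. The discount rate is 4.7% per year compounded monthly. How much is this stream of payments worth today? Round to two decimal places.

$191,819.35

Periodic rate r = 0.047/12 per month; n is counted in months.
Growing ordinary annuity: PV = PMT₁ × [1 − ((1+g)/(1+r))^n] / (r − g) = 2,400 × [1 − ((1+0.0028)/(1+r))^84] / (r − 0.0028) = $191,819.35.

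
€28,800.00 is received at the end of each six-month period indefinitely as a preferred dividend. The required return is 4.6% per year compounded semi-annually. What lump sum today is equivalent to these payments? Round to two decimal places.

€1,252,173.91

Periodic rate r = 0.046/2 per half-year.
Level perpetuity: PV = PMT / r = 28,800 / (0.046/2) = €1,252,173.91.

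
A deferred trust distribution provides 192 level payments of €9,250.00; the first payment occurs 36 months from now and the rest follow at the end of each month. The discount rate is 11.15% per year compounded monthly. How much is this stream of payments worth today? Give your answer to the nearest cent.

Ordinary annuity of 192 payments, first payment at period 36.
Periodic rate r = 0.1115/12 per month; n is counted in months.
The ordinary-annuity PV formula values the stream one period before the first payment (period 35); discount that back 35 periods:
PV₀ = 9,250 × [1 − (1+r)^−192] / r × (1+r)^−35 = €598,246.16

€598,246.16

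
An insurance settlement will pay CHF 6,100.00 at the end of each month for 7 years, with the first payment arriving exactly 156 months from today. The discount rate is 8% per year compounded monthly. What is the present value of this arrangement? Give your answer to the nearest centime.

Ordinary annuity of 84 payments, first payment at period 156.
Periodic rate r = 0.08/12 per month; n is counted in months.
The ordinary-annuity PV formula values the stream one period before the first payment (period 155); discount that back 155 periods:
PV₀ = 6,100 × [1 − (1+r)^−84] / r × (1+r)^−155 = CHF 139,735.74

CHF 139,735.74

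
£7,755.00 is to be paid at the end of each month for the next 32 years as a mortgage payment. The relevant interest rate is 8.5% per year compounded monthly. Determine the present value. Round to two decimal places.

This is an ordinary annuity: 384 payments of £7,755.00 at the end of each month.
Periodic rate r = 0.085/12 per month; n is counted in months.
PV = PMT × [(1 − (1+r)^−n)/r] = 7,755 × [1 − (1+r)^−384] / r = £1,022,007.47

£1,022,007.47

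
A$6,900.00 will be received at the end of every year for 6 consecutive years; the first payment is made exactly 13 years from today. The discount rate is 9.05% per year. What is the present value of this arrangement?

A$10,928.12

Ordinary annuity of 6 payments, first payment at period 13.
Periodic rate r = 0.0905 per year.
The ordinary-annuity PV formula values the stream one period before the first payment (period 12); discount that back 12 periods:
PV₀ = 6,900 × [1 − (1+r)^−6] / r × (1+r)^−12 = A$10,928.12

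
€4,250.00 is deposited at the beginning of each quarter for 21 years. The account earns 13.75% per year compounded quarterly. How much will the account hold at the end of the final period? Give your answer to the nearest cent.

This is an annuity due: 84 deposits of €4,250.00 at the beginning of each quarter.
Periodic rate r = 0.1375/4 per quarter; n is counted in quarters.
FV = PMT × [((1+r)^n − 1)/r] × (1+r) = 4,250 × [(1+r)^84 − 1] / r × (1+r) = €2,058,754.89

€2,058,754.89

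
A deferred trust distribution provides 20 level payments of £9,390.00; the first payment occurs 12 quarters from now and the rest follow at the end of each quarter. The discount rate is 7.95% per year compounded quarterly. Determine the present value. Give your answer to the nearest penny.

£123,802.39

Ordinary annuity of 20 payments, first payment at period 12.
Periodic rate r = 0.0795/4 per quarter; n is counted in quarters.
The ordinary-annuity PV formula values the stream one period before the first payment (period 11); discount that back 11 periods:
PV₀ = 9,390 × [1 − (1+r)^−20] / r × (1+r)^−11 = £123,802.39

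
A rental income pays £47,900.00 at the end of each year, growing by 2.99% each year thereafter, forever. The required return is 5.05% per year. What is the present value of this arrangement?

£2,325,242.72

Periodic rate r = 0.0505 per year.
Growing perpetuity (Gordon): PV = PMT₁ / (r − g) = 47,900 / (r − 0.0299) = £2,325,242.72.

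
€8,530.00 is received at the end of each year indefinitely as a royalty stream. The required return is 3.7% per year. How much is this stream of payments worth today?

€230,540.54

Periodic rate r = 0.037 per year.
Level perpetuity: PV = PMT / r = 8,530 / (0.037) = €230,540.54.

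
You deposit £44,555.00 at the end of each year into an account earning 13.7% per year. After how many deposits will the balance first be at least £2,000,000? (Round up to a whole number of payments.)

Periodic rate r = 0.137 per year.
Ordinary annuity FV: 2,000,000 = 44,555 × [((1+r)^n − 1)/r].
(1+r)^n = 1 + 2,000,000 × r / 44,555, so n = ln(1 + 2,000,000·r/44,555) / ln(1+r) = 15.32.
Round up to a whole number of payments: n = 16.

16 payments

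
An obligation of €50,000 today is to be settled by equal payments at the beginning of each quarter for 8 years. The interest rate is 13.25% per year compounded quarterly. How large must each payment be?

€2,475.74

Level annuity due; solve PV = PMT × [(1 − (1+r)^−n)/r] × (1+r) for PMT.
Periodic rate r = 0.1325/4 per quarter; n is counted in quarters.
With n = 32: PMT = 50,000 / ([(1 − (1+r)^−n)/r] × (1+r)) = €2,475.74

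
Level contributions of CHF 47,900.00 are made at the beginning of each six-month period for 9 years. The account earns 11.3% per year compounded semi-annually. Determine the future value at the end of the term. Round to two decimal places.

This is an annuity due: 18 deposits of CHF 47,900.00 at the beginning of each six-month period.
Periodic rate r = 0.113/2 per half-year; n is counted in half-years.
FV = PMT × [((1+r)^n − 1)/r] × (1+r) = 47,900 × [(1+r)^18 − 1] / r × (1+r) = CHF 1,513,150.38

CHF 1,513,150.38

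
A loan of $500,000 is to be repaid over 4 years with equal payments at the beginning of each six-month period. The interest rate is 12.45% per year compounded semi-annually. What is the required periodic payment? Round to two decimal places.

Level annuity due; solve PV = PMT × [(1 − (1+r)^−n)/r] × (1+r) for PMT.
Periodic rate r = 0.1245/2 per half-year; n is counted in half-years.
With n = 8: PMT = 500,000 / ([(1 − (1+r)^−n)/r] × (1+r)) = $76,475.84

$76,475.84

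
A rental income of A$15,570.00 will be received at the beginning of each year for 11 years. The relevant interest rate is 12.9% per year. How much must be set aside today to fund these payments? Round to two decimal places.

A$100,395.35

This is an annuity due: 11 payments of A$15,570.00 at the beginning of each year.
Periodic rate r = 0.129 per year.
PV = PMT × [(1 − (1+r)^−n)/r] × (1+r) = 15,570 × [1 − (1+r)^−11] / r × (1+r) = A$100,395.35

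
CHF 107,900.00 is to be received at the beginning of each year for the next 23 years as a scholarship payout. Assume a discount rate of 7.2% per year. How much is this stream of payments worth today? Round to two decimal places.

CHF 1,281,869.88

This is an annuity due: 23 payments of CHF 107,900.00 at the beginning of each year.
Periodic rate r = 0.072 per year.
PV = PMT × [(1 − (1+r)^−n)/r] × (1+r) = 107,900 × [1 − (1+r)^−23] / r × (1+r) = CHF 1,281,869.88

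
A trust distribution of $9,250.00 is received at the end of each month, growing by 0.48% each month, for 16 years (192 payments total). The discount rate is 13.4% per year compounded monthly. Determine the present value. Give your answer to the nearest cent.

Periodic rate r = 0.134/12 per month; n is counted in months.
Growing ordinary annuity: PV = PMT₁ × [1 − ((1+g)/(1+r))^n] / (r − g) = 9,250 × [1 − ((1+0.0048)/(1+r))^192] / (r − 0.0048) = $1,020,812.75.

$1,020,812.75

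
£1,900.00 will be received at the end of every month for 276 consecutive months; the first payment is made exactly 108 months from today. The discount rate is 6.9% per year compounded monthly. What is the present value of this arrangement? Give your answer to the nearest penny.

£142,154.82

Ordinary annuity of 276 payments, first payment at period 108.
Periodic rate r = 0.069/12 per month; n is counted in months.
The ordinary-annuity PV formula values the stream one period before the first payment (period 107); discount that back 107 periods:
PV₀ = 1,900 × [1 − (1+r)^−276] / r × (1+r)^−107 = £142,154.82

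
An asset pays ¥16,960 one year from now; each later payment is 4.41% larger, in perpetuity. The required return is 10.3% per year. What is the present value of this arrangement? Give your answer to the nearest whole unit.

Periodic rate r = 0.103 per year.
Growing perpetuity (Gordon): PV = PMT₁ / (r − g) = 16,960 / (r − 0.0441) = ¥287,946.

¥287,946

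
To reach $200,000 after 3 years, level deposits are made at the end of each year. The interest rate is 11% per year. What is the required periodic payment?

Level ordinary annuity; solve FV = PMT × [((1+r)^n − 1)/r] for PMT.
Periodic rate r = 0.11 per year.
With n = 3: PMT = 200,000 / ([((1+r)^n − 1)/r]) = $59,842.61

$59,842.61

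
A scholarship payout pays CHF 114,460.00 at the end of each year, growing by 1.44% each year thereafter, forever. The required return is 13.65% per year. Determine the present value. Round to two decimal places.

Periodic rate r = 0.1365 per year.
Growing perpetuity (Gordon): PV = PMT₁ / (r − g) = 114,460 / (r − 0.0144) = CHF 937,428.34.

CHF 937,428.34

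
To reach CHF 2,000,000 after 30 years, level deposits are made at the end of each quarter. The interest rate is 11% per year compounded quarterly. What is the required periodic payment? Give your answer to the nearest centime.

CHF 2,206.09

Level ordinary annuity; solve FV = PMT × [((1+r)^n − 1)/r] for PMT.
Periodic rate r = 0.11/4 per quarter; n is counted in quarters.
With n = 120: PMT = 2,000,000 / ([((1+r)^n − 1)/r]) = CHF 2,206.09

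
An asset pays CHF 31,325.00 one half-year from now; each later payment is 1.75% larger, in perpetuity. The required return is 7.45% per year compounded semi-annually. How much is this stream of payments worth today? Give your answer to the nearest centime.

CHF 1,586,075.95

Periodic rate r = 0.0745/2 per half-year.
Growing perpetuity (Gordon): PV = PMT₁ / (r − g) = 31,325 / (r − 0.0175) = CHF 1,586,075.95.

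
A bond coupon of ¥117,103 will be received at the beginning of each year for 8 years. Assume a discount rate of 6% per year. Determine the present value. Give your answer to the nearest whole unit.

¥770,817

This is an annuity due: 8 payments of ¥117,103 at the beginning of each year.
Periodic rate r = 0.06 per year.
PV = PMT × [(1 − (1+r)^−n)/r] × (1+r) = 117,103 × [1 − (1+r)^−8] / r × (1+r) = ¥770,817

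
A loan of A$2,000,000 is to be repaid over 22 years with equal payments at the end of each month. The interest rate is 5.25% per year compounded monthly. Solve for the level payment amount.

A$12,789.63

Level ordinary annuity; solve PV = PMT × [(1 − (1+r)^−n)/r] for PMT.
Periodic rate r = 0.0525/12 per month; n is counted in months.
With n = 264: PMT = 2,000,000 / ([(1 − (1+r)^−n)/r]) = A$12,789.63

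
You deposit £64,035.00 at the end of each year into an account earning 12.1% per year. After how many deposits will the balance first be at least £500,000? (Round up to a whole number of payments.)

6 payments

Periodic rate r = 0.121 per year.
Ordinary annuity FV: 500,000 = 64,035 × [((1+r)^n − 1)/r].
(1+r)^n = 1 + 500,000 × r / 64,035, so n = ln(1 + 500,000·r/64,035) / ln(1+r) = 5.82.
Round up to a whole number of payments: n = 6.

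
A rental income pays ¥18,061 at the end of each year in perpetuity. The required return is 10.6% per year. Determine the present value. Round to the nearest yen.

Periodic rate r = 0.106 per year.
Level perpetuity: PV = PMT / r = 18,061 / (0.106) = ¥170,387.

¥170,387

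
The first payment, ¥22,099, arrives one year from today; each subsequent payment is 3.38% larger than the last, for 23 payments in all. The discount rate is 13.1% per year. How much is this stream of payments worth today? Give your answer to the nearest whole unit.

Periodic rate r = 0.131 per year.
Growing ordinary annuity: PV = PMT₁ × [1 − ((1+g)/(1+r))^n] / (r − g) = 22,099 × [1 − ((1+0.0338)/(1+r))^23] / (r − 0.0338) = ¥198,575.

¥198,575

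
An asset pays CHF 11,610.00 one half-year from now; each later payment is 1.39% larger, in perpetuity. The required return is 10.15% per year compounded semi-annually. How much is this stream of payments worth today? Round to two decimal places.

CHF 315,061.06

Periodic rate r = 0.1015/2 per half-year.
Growing perpetuity (Gordon): PV = PMT₁ / (r − g) = 11,610 / (r − 0.0139) = CHF 315,061.06.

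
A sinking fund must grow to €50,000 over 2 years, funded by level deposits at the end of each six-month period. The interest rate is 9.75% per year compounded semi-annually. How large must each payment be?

Level ordinary annuity; solve FV = PMT × [((1+r)^n − 1)/r] for PMT.
Periodic rate r = 0.0975/2 per half-year; n is counted in half-years.
With n = 4: PMT = 50,000 / ([((1+r)^n − 1)/r]) = €11,622.17

€11,622.17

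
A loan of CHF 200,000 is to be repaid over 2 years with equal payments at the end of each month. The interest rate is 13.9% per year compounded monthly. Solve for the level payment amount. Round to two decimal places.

CHF 9,593.13

Level ordinary annuity; solve PV = PMT × [(1 − (1+r)^−n)/r] for PMT.
Periodic rate r = 0.139/12 per month; n is counted in months.
With n = 24: PMT = 200,000 / ([(1 − (1+r)^−n)/r]) = CHF 9,593.13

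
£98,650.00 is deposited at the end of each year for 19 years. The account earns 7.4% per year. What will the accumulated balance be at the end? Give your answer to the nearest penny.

This is an ordinary annuity: 19 deposits of £98,650.00 at the end of each year.
Periodic rate r = 0.074 per year.
FV = PMT × [((1+r)^n − 1)/r] = 98,650 × [(1+r)^19 − 1] / r = £3,842,325.19

£3,842,325.19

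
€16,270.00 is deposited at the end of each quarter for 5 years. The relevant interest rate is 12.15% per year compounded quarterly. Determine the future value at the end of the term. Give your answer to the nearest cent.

This is an ordinary annuity: 20 deposits of €16,270.00 at the end of each quarter.
Periodic rate r = 0.1215/4 per quarter; n is counted in quarters.
FV = PMT × [((1+r)^n − 1)/r] = 16,270 × [(1+r)^20 − 1] / r = €438,852.45

€438,852.45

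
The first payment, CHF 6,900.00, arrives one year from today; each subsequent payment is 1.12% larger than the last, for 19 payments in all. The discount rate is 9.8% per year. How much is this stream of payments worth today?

CHF 62,867.04

Periodic rate r = 0.098 per year.
Growing ordinary annuity: PV = PMT₁ × [1 − ((1+g)/(1+r))^n] / (r − g) = 6,900 × [1 − ((1+0.0112)/(1+r))^19] / (r − 0.0112) = CHF 62,867.04.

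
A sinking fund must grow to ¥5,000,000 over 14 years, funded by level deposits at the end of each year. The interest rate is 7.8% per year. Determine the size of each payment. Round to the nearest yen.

Level ordinary annuity; solve FV = PMT × [((1+r)^n − 1)/r] for PMT.
Periodic rate r = 0.078 per year.
With n = 14: PMT = 5,000,000 / ([((1+r)^n − 1)/r]) = ¥209,457

¥209,457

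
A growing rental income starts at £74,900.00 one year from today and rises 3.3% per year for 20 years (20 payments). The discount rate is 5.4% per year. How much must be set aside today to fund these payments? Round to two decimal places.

£1,181,840.46

Periodic rate r = 0.054 per year.
Growing ordinary annuity: PV = PMT₁ × [1 − ((1+g)/(1+r))^n] / (r − g) = 74,900 × [1 − ((1+0.033)/(1+r))^20] / (r − 0.033) = £1,181,840.46.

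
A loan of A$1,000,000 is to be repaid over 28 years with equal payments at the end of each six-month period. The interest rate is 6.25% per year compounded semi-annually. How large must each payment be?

A$38,039.79

Level ordinary annuity; solve PV = PMT × [(1 − (1+r)^−n)/r] for PMT.
Periodic rate r = 0.0625/2 per half-year; n is counted in half-years.
With n = 56: PMT = 1,000,000 / ([(1 − (1+r)^−n)/r]) = A$38,039.79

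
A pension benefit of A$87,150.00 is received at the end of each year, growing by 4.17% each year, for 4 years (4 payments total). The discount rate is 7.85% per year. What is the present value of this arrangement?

Periodic rate r = 0.0785 per year.
Growing ordinary annuity: PV = PMT₁ × [1 − ((1+g)/(1+r))^n] / (r − g) = 87,150 × [1 − ((1+0.0417)/(1+r))^4] / (r − 0.0417) = A$307,056.37.

A$307,056.37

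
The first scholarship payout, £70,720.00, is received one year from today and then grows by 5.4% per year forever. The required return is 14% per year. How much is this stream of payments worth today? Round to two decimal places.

Periodic rate r = 0.14 per year.
Growing perpetuity (Gordon): PV = PMT₁ / (r − g) = 70,720 / (r − 0.054) = £822,325.58.

£822,325.58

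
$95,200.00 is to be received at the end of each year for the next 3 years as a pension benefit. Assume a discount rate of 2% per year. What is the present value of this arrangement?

$274,545.69

This is an ordinary annuity: 3 payments of $95,200.00 at the end of each year.
Periodic rate r = 0.02 per year.
PV = PMT × [(1 − (1+r)^−n)/r] = 95,200 × [1 − (1+r)^−3] / r = $274,545.69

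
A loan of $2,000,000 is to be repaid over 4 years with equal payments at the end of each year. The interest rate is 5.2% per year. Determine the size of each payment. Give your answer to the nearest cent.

$566,646.33

Level ordinary annuity; solve PV = PMT × [(1 − (1+r)^−n)/r] for PMT.
Periodic rate r = 0.052 per year.
With n = 4: PMT = 2,000,000 / ([(1 − (1+r)^−n)/r]) = $566,646.33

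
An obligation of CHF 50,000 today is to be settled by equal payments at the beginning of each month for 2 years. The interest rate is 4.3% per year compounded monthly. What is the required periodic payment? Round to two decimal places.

CHF 2,170.15

Level annuity due; solve PV = PMT × [(1 − (1+r)^−n)/r] × (1+r) for PMT.
Periodic rate r = 0.043/12 per month; n is counted in months.
With n = 24: PMT = 50,000 / ([(1 − (1+r)^−n)/r] × (1+r)) = CHF 2,170.15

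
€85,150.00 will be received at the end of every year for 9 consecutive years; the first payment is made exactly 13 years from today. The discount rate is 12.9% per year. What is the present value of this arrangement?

€102,266.01

Ordinary annuity of 9 payments, first payment at period 13.
Periodic rate r = 0.129 per year.
The ordinary-annuity PV formula values the stream one period before the first payment (period 12); discount that back 12 periods:
PV₀ = 85,150 × [1 − (1+r)^−9] / r × (1+r)^−12 = €102,266.01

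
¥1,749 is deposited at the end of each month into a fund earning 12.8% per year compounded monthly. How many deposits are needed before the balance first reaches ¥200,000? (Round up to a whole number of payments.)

76 payments

Periodic rate r = 0.128/12 per month; n is counted in months.
Ordinary annuity FV: 200,000 = 1,749 × [((1+r)^n − 1)/r].
(1+r)^n = 1 + 200,000 × r / 1,749, so n = ln(1 + 200,000·r/1,749) / ln(1+r) = 75.15.
Round up to a whole number of payments: n = 76.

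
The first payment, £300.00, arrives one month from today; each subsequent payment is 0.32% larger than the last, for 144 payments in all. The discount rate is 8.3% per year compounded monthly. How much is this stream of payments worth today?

£33,325.73

Periodic rate r = 0.083/12 per month; n is counted in months.
Growing ordinary annuity: PV = PMT₁ × [1 − ((1+g)/(1+r))^n] / (r − g) = 300 × [1 − ((1+0.0032)/(1+r))^144] / (r − 0.0032) = £33,325.73.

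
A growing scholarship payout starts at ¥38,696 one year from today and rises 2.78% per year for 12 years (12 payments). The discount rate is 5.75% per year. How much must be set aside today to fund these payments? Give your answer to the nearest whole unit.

Periodic rate r = 0.0575 per year.
Growing ordinary annuity: PV = PMT₁ × [1 − ((1+g)/(1+r))^n] / (r − g) = 38,696 × [1 − ((1+0.0278)/(1+r))^12] / (r − 0.0278) = ¥377,242.

¥377,242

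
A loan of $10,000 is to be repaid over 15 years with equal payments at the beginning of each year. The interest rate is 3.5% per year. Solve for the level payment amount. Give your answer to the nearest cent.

Level annuity due; solve PV = PMT × [(1 − (1+r)^−n)/r] × (1+r) for PMT.
Periodic rate r = 0.035 per year.
With n = 15: PMT = 10,000 / ([(1 − (1+r)^−n)/r] × (1+r)) = $838.89

$838.89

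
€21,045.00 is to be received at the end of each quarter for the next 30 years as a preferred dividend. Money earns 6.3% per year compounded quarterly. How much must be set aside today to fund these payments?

€1,131,334.49

This is an ordinary annuity: 120 payments of €21,045.00 at the end of each quarter.
Periodic rate r = 0.063/4 per quarter; n is counted in quarters.
PV = PMT × [(1 − (1+r)^−n)/r] = 21,045 × [1 − (1+r)^−120] / r = €1,131,334.49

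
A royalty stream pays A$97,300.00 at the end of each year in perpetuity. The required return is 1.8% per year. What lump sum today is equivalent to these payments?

Periodic rate r = 0.018 per year.
Level perpetuity: PV = PMT / r = 97,300 / (0.018) = A$5,405,555.56.

A$5,405,555.56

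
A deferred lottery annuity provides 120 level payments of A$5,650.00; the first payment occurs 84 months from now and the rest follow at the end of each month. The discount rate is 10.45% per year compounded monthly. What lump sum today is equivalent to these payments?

Ordinary annuity of 120 payments, first payment at period 84.
Periodic rate r = 0.1045/12 per month; n is counted in months.
The ordinary-annuity PV formula values the stream one period before the first payment (period 83); discount that back 83 periods:
PV₀ = 5,650 × [1 − (1+r)^−120] / r × (1+r)^−83 = A$204,305.40

A$204,305.40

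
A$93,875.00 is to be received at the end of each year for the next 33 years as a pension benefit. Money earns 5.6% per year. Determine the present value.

A$1,398,718.09

This is an ordinary annuity: 33 payments of A$93,875.00 at the end of each year.
Periodic rate r = 0.056 per year.
PV = PMT × [(1 − (1+r)^−n)/r] = 93,875 × [1 − (1+r)^−33] / r = A$1,398,718.09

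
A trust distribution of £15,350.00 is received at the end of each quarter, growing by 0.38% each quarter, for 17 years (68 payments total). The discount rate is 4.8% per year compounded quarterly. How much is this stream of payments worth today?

Periodic rate r = 0.048/4 per quarter; n is counted in quarters.
Growing ordinary annuity: PV = PMT₁ × [1 − ((1+g)/(1+r))^n] / (r − g) = 15,350 × [1 − ((1+0.0038)/(1+r))^68] / (r − 0.0038) = £795,414.89.

£795,414.89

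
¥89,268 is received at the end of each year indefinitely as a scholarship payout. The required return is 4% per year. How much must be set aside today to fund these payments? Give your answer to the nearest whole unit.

¥2,231,700

Periodic rate r = 0.04 per year.
Level perpetuity: PV = PMT / r = 89,268 / (0.04) = ¥2,231,700.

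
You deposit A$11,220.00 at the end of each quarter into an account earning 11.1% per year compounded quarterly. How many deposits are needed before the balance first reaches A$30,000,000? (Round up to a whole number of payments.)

Periodic rate r = 0.111/4 per quarter; n is counted in quarters.
Ordinary annuity FV: 30,000,000 = 11,220 × [((1+r)^n − 1)/r].
(1+r)^n = 1 + 30,000,000 × r / 11,220, so n = ln(1 + 30,000,000·r/11,220) / ln(1+r) = 157.83.
Round up to a whole number of payments: n = 158.

158 payments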